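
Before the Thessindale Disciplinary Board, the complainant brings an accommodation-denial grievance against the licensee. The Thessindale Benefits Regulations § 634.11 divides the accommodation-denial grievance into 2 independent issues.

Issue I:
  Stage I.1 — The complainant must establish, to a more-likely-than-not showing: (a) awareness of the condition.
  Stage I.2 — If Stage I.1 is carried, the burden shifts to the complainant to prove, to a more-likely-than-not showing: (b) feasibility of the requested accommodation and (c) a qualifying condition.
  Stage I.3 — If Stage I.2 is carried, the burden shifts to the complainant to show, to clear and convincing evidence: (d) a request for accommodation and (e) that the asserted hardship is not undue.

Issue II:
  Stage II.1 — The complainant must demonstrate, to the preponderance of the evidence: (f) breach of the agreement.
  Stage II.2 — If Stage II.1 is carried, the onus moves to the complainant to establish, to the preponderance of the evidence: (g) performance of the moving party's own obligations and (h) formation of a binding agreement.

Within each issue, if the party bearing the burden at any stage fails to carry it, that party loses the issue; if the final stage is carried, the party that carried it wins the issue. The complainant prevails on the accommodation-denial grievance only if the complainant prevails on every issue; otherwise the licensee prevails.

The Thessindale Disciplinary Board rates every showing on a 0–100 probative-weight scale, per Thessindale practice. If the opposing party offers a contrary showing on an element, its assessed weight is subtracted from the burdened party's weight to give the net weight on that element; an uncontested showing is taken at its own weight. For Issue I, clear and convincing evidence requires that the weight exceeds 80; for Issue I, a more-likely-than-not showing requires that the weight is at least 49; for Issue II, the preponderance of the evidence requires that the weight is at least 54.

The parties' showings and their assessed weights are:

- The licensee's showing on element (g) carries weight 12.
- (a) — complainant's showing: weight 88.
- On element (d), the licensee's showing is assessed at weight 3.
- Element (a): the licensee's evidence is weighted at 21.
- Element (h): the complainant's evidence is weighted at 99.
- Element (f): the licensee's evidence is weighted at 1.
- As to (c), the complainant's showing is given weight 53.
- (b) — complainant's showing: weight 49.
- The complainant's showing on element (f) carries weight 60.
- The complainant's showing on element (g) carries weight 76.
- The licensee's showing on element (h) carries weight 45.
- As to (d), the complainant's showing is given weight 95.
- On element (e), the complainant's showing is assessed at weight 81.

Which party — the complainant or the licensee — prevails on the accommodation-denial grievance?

— Issue I —
At Stage I.1 the complainant must meet a more-likely-than-not showing (weight is at least 49): on (a) the weight is 88 less the opposing 21 gives net 67, which does reach 49, so (a) meets the standard.
  Stage I.1 is satisfied; the complainant continues to bear the burden.
At Stage I.2 the complainant must meet a more-likely-than-not showing (weight is at least 49): on (b) the weight is 49, ≥ 49, so (b) meets the standard; on (c) the weight is 53, ≥ 49, so (c) meets the standard.
  Stage I.2 is satisfied; the complainant continues to bear the burden.
At Stage I.3 the complainant must meet clear and convincing evidence (weight exceeds 80): on (d) the weight is 95 less the opposing 3 gives net 92, > 80, so (d) meets the standard; on (e) the weight is 81, > 80, so (e) meets the standard.
  The complainant carries the last stage.
Every stage carried; the complainant prevails on this issue.
— Issue II —
Stage II.1 (complainant, the preponderance of the evidence, weight is at least 54): (f) net 60−1=59 ≥ 54 — meets.
  Stage II.1 is satisfied; the complainant continues to bear the burden.
Stage II.2 (complainant, the preponderance of the evidence, weight is at least 54): (g) net 76−12=64 ≥ 54 — meets; (h) net 99−45=54 ≥ 54 — meets.
  All elements met at the final stage.
All stages carried — the complainant prevails on this issue.
Per-issue: Issue I → complainant; Issue II → complainant. The complainant must prevail on every issue; overall, the complainant prevails.

complainant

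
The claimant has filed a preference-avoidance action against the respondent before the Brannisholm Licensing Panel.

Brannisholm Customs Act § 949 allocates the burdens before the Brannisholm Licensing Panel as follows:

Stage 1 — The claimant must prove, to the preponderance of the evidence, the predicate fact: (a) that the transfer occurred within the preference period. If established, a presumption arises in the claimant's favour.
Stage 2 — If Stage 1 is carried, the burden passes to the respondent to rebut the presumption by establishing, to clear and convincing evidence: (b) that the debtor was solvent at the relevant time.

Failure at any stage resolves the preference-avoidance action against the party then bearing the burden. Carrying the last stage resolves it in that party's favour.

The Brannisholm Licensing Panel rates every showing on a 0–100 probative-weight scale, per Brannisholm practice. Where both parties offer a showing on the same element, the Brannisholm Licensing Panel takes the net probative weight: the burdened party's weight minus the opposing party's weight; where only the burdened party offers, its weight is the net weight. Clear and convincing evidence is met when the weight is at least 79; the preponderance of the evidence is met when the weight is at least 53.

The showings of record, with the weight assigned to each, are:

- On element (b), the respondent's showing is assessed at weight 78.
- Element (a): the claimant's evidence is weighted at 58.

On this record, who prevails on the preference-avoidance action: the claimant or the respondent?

claimant

Stage 1 — burden on claimant; standard: the preponderance of the evidence (weight is at least 53).
    (a): 58 ≥ 53 [met]
  The claimant carries Stage 1; the respondent now bears the burden.
Stage 2 — burden on respondent; standard: clear and convincing evidence (weight is at least 79).
    (b): 78 < 79 [not met]
  Not every element is met, so the respondent fails to carry Stage 2.
The analysis ends at Stage 2; the claimant prevails.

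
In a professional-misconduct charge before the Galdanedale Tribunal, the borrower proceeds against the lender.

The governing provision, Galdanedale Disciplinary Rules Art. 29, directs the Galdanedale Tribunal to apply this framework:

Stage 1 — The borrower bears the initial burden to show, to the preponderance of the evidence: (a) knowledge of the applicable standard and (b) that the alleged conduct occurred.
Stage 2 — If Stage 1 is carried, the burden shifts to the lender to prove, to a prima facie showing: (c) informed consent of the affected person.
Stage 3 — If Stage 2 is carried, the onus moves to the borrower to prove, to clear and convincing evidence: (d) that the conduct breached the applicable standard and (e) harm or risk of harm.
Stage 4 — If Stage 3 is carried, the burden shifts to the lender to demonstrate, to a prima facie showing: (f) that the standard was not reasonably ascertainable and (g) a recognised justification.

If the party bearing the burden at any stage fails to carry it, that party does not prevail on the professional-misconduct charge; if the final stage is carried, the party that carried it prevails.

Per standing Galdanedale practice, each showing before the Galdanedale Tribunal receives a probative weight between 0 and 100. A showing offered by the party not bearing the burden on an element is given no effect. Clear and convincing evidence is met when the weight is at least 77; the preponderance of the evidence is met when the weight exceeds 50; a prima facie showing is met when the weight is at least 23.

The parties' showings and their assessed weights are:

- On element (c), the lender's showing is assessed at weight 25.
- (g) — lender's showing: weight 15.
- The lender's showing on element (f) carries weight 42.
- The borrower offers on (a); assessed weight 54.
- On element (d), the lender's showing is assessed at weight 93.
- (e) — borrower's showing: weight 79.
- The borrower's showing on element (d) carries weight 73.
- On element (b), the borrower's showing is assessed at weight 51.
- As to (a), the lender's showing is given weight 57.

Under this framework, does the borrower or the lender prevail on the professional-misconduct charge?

At Stage 1 the borrower must meet the preponderance of the evidence (weight exceeds 50): on (a) the weight is 54 (the lender's 57 is given no effect), which does exceed 50, so (a) meets the standard; on (b) the weight is 51, > 50, so (b) meets the standard.
  Stage 1 is satisfied; the onus moves to the lender.
At Stage 2 the lender must meet a prima facie showing (weight is at least 23): on (c) the weight is 25, ≥ 23, so (c) meets the standard.
  Stage 2 carried; the burden shifts to the borrower.
At Stage 3 the borrower must meet clear and convincing evidence (weight is at least 77): on (d) the weight is 73 (the lender's 93 is given no effect), < 77, so (d) does not meet the standard; on (e) the weight is 79, which does reach 77, so (e) meets the standard.
  The borrower does not carry Stage 3.
The lender prevails.

lender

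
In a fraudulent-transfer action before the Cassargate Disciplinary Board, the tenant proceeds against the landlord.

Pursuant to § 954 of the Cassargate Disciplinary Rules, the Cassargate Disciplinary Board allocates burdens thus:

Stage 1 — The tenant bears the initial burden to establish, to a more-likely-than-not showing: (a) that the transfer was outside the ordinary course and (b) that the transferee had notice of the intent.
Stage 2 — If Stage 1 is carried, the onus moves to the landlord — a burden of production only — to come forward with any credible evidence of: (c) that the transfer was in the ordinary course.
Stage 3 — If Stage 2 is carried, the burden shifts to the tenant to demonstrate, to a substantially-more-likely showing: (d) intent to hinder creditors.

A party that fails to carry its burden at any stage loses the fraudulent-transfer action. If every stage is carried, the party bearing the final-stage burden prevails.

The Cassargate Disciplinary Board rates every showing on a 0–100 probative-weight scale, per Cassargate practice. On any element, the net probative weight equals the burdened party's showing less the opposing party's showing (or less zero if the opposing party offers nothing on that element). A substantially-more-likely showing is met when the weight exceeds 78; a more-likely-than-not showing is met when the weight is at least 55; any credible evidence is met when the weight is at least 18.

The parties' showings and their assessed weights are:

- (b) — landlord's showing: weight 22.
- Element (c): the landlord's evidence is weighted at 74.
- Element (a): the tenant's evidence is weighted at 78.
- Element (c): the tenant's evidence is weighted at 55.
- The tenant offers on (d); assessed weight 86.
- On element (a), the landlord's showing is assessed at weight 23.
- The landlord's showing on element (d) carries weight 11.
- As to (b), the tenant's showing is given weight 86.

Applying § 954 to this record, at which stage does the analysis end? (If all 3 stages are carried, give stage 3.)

stage 3

At Stage 1 the tenant must meet a more-likely-than-not showing (weight is at least 55): on (a) the weight is 78 less the opposing 23 gives net 55, ≥ 55, so (a) meets the standard; on (b) the weight is 86 less the opposing 22 gives net 64, ≥ 55, so (b) meets the standard.
  Stage 1 carried; the burden shifts to the landlord.
At Stage 2 the landlord must meet any credible evidence (weight is at least 18): on (c) the weight is 74 less the opposing 55 gives net 19, which does reach 18, so (c) meets the standard.
  Stage 2 carried; the burden shifts to the tenant.
At Stage 3 the tenant must meet a substantially-more-likely showing (weight exceeds 78): on (d) the weight is 86 less the opposing 11 gives net 75, which does not exceed 78, so (d) does not meet the standard.
  Not every element is met, so the tenant fails to carry Stage 3.
So the landlord prevails.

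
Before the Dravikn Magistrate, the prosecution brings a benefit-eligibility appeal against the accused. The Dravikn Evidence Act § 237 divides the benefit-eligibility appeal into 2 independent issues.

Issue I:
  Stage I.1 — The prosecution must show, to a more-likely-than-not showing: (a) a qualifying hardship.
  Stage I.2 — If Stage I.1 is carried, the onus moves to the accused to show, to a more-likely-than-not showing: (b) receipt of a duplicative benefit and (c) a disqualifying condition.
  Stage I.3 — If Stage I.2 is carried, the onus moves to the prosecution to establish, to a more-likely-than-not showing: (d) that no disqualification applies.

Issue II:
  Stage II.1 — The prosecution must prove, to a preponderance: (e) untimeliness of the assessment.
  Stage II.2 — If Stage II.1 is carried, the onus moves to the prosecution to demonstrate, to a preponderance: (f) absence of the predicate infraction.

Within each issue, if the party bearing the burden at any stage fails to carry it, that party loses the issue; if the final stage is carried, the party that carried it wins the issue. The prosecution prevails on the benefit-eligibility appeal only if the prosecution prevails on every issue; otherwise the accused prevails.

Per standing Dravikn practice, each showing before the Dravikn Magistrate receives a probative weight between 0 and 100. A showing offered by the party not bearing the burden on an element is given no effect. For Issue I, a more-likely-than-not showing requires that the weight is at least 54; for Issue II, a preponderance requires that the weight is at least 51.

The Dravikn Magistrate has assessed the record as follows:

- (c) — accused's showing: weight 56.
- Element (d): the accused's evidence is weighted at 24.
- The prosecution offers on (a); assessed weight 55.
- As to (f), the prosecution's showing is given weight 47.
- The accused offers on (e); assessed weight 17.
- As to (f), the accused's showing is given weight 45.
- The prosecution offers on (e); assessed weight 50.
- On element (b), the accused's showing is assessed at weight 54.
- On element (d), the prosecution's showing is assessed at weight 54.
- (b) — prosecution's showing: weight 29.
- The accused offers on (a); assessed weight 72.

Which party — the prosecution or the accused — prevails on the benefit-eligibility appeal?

accused

— Issue I —
Stage I.1 (prosecution, a more-likely-than-not showing, weight is at least 54): (a) 55 (accused's 72 disregarded) ≥ 54 — meets.
  The prosecution carries Stage I.1; the accused now bears the burden.
Stage I.2 (accused, a more-likely-than-not showing, weight is at least 54): (b) 54 (prosecution's 29 disregarded) ≥ 54 — meets; (c) 56 ≥ 54 — meets.
  Stage I.2 is satisfied; the onus moves to the prosecution.
Stage I.3 (prosecution, a more-likely-than-not showing, weight is at least 54): (d) 54 (accused's 24 disregarded) ≥ 54 — meets.
  The prosecution carries the last stage.
With every stage satisfied, the prosecution prevails on this issue.
— Issue II —
At Stage II.1 the prosecution must meet a preponderance (weight is at least 51): on (e) the weight is 50 (the accused's 17 is given no effect), < 51, so (e) does not meet the standard.
  Not every element is met, so the prosecution fails to carry Stage II.1.
The analysis ends at Stage II.1; the accused prevails on this issue.
Per-issue: Issue I → prosecution; Issue II → accused. The prosecution must prevail on every issue; overall, the accused prevails.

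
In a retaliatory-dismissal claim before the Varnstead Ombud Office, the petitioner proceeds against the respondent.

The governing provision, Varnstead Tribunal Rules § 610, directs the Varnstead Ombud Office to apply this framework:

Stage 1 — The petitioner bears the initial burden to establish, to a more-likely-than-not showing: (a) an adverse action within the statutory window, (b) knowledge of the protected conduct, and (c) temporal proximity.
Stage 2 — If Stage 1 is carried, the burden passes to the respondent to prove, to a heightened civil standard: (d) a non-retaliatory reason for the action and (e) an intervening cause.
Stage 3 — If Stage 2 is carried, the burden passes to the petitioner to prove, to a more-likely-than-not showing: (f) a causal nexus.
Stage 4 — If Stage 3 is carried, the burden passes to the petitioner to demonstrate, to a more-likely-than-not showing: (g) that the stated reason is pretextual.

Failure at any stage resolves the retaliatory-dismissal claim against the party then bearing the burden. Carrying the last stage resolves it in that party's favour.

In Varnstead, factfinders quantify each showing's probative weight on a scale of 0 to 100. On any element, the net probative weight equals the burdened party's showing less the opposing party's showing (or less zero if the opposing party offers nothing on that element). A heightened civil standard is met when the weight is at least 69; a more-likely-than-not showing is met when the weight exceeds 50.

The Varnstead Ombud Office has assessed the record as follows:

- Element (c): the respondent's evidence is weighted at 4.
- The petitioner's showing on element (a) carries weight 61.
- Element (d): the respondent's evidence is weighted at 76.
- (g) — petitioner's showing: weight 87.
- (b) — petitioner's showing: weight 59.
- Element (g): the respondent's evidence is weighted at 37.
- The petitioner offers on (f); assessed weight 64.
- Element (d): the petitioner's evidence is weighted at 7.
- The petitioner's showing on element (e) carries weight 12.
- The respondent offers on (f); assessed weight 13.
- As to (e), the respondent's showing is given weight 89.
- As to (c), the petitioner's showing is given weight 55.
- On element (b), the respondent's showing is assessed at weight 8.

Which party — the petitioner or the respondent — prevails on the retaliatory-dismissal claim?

respondent

Stage 1 (petitioner, a more-likely-than-not showing, weight exceeds 50): (a) 61 > 50 — meets; (b) net 59−8=51 > 50 — meets; (c) net 55−4=51 > 50 — meets.
  All elements met. The burden passes to the respondent.
Stage 2 (respondent, a heightened civil standard, weight is at least 69): (d) net 76−7=69 ≥ 69 — meets; (e) net 89−12=77 ≥ 69 — meets.
  All elements met. The burden passes to the petitioner.
Stage 3 (petitioner, a more-likely-than-not showing, weight exceeds 50): (f) net 64−13=51 > 50 — meets.
  Stage 3 is satisfied; the petitioner continues to bear the burden.
Stage 4 (petitioner, a more-likely-than-not showing, weight exceeds 50): (g) net 87−37=50 ≤ 50 — fails.
  The petitioner does not carry Stage 4.
The analysis ends at Stage 4; the respondent prevails.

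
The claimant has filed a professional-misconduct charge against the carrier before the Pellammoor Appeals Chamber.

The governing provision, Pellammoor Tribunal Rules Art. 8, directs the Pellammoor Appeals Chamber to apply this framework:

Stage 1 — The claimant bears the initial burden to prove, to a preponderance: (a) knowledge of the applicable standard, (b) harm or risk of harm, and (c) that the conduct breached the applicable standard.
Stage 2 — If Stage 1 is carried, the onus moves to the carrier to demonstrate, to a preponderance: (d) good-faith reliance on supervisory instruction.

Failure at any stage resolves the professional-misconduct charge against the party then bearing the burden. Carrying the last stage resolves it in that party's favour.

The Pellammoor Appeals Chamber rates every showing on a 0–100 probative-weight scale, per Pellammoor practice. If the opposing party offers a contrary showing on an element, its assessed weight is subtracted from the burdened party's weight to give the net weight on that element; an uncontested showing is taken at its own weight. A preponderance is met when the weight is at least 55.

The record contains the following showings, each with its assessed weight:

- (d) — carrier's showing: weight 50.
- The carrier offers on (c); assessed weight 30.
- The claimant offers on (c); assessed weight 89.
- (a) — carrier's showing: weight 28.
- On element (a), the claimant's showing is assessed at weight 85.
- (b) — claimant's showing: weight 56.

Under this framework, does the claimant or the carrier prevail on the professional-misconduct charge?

Stage 1 — burden on claimant; standard: a preponderance (weight is at least 55).
    (a): 85 − 28 = 57 ≥ 55 [met]
    (b): 56 ≥ 55 [met]
    (c): 89 − 30 = 59 ≥ 55 [met]
  Stage 1 is satisfied; the onus moves to the carrier.
Stage 2 — burden on carrier; standard: a preponderance (weight is at least 55).
    (d): 50 < 55 [not met]
  The carrier does not carry Stage 2.
The analysis ends at Stage 2; the claimant prevails.

claimant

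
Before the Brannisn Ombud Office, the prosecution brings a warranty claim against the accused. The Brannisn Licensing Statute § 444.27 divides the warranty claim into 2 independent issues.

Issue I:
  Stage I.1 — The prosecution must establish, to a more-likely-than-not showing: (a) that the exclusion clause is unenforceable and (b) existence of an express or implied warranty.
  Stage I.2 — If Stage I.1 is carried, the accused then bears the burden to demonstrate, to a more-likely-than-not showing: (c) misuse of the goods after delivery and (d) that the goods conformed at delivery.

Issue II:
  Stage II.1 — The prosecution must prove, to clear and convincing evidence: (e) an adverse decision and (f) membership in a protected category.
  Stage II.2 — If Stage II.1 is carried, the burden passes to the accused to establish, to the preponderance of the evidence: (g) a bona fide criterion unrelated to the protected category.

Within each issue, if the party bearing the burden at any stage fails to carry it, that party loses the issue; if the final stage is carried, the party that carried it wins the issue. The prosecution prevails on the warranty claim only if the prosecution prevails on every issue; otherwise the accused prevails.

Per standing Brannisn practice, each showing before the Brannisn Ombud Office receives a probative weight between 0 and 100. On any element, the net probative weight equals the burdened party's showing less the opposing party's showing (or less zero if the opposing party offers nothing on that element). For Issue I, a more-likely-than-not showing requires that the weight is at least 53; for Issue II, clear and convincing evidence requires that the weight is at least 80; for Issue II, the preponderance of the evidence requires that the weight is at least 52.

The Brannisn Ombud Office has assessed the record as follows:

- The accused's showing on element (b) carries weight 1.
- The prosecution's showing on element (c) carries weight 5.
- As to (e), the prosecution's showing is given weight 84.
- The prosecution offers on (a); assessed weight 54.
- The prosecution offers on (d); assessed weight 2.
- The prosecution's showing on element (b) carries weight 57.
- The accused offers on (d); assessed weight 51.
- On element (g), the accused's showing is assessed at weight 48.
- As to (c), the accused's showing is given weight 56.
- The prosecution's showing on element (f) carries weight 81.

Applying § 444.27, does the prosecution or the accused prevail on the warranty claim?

prosecution

— Issue I —
Stage I.1 (prosecution, a more-likely-than-not showing, weight is at least 53): (a) 54 ≥ 53 — meets; (b) net 57−1=56 ≥ 53 — meets.
  Stage I.1 carried; the burden shifts to the accused.
Stage I.2 (accused, a more-likely-than-not showing, weight is at least 53): (c) net 56−5=51 < 53 — fails; (d) net 51−2=49 < 53 — fails.
  Not every element is met, so the accused fails to carry Stage I.2.
The prosecution prevails on this issue.
— Issue II —
At Stage II.1 the prosecution must meet clear and convincing evidence (weight is at least 80): on (e) the weight is 84, which does reach 80, so (e) meets the standard; on (f) the weight is 81, which does reach 80, so (f) meets the standard.
  All elements met. The burden passes to the accused.
At Stage II.2 the accused must meet the preponderance of the evidence (weight is at least 52): on (g) the weight is 48, < 52, so (g) does not meet the standard.
  The accused does not carry Stage II.2.
The analysis ends at Stage II.2; the prosecution prevails on this issue.
Per-issue: Issue I → prosecution; Issue II → prosecution. The prosecution must prevail on every issue; overall, the prosecution prevails.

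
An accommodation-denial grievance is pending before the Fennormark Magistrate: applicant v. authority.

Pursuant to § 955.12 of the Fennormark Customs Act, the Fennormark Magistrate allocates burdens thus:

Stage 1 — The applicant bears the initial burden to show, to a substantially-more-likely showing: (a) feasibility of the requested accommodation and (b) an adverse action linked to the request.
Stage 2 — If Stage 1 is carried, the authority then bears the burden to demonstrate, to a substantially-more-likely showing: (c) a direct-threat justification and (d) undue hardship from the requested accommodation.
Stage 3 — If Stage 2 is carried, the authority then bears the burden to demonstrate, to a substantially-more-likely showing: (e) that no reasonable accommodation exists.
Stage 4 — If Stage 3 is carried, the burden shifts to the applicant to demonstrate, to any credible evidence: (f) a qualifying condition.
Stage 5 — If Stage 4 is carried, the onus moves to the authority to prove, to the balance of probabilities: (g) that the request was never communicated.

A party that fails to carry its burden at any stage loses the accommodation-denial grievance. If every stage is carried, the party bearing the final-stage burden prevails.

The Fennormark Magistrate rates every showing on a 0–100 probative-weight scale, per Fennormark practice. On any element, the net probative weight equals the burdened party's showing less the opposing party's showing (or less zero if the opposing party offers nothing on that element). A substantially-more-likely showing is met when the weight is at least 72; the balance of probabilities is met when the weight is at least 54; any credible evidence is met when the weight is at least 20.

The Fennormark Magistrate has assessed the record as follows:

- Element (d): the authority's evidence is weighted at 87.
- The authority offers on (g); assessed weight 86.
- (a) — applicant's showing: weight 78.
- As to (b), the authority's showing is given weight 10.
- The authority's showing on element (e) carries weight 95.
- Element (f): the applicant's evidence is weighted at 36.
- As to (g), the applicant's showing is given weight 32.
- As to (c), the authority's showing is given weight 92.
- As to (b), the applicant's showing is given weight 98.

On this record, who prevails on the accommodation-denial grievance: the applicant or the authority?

Stage 1 — burden on applicant; standard: a substantially-more-likely showing (weight is at least 72).
    (a): 78 ≥ 72 [met]
    (b): 98 − 10 = 88 ≥ 72 [met]
  All elements met. The burden passes to the authority.
Stage 2 — burden on authority; standard: a substantially-more-likely showing (weight is at least 72).
    (c): 92 ≥ 72 [met]
    (d): 87 ≥ 72 [met]
  Stage 2 is satisfied; the authority continues to bear the burden.
Stage 3 — burden on authority; standard: a substantially-more-likely showing (weight is at least 72).
    (e): 95 ≥ 72 [met]
  All elements met. The burden passes to the applicant.
Stage 4 — burden on applicant; standard: any credible evidence (weight is at least 20).
    (f): 36 ≥ 20 [met]
  Stage 4 is satisfied; the onus moves to the authority.
Stage 5 — burden on authority; standard: the balance of probabilities (weight is at least 54).
    (g): 86 − 32 = 54 ≥ 54 [met]
  The authority carries the last stage.
Every stage carried; the authority prevails.

authority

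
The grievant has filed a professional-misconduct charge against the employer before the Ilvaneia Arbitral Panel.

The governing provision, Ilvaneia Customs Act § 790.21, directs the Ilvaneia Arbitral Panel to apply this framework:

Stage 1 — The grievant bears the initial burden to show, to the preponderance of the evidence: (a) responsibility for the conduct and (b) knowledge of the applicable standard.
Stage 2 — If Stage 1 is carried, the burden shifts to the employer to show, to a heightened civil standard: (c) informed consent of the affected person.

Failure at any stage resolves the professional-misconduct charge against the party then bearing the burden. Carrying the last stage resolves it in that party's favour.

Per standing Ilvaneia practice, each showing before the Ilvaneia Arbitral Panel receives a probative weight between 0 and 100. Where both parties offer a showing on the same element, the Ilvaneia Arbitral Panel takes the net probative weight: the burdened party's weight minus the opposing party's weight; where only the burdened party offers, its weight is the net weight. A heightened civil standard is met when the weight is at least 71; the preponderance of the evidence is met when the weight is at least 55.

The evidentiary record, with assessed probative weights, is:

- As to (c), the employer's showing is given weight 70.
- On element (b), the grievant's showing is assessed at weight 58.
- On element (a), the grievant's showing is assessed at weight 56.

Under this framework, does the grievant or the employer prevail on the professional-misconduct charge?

Stage 1 (grievant, the preponderance of the evidence, weight is at least 55): (a) 56 ≥ 55 — meets; (b) 58 ≥ 55 — meets.
  The grievant carries Stage 1; the employer now bears the burden.
Stage 2 (employer, a heightened civil standard, weight is at least 71): (c) 70 < 71 — fails.
  Not every element is met, so the employer fails to carry Stage 2.
The analysis ends at Stage 2; the grievant prevails.

grievant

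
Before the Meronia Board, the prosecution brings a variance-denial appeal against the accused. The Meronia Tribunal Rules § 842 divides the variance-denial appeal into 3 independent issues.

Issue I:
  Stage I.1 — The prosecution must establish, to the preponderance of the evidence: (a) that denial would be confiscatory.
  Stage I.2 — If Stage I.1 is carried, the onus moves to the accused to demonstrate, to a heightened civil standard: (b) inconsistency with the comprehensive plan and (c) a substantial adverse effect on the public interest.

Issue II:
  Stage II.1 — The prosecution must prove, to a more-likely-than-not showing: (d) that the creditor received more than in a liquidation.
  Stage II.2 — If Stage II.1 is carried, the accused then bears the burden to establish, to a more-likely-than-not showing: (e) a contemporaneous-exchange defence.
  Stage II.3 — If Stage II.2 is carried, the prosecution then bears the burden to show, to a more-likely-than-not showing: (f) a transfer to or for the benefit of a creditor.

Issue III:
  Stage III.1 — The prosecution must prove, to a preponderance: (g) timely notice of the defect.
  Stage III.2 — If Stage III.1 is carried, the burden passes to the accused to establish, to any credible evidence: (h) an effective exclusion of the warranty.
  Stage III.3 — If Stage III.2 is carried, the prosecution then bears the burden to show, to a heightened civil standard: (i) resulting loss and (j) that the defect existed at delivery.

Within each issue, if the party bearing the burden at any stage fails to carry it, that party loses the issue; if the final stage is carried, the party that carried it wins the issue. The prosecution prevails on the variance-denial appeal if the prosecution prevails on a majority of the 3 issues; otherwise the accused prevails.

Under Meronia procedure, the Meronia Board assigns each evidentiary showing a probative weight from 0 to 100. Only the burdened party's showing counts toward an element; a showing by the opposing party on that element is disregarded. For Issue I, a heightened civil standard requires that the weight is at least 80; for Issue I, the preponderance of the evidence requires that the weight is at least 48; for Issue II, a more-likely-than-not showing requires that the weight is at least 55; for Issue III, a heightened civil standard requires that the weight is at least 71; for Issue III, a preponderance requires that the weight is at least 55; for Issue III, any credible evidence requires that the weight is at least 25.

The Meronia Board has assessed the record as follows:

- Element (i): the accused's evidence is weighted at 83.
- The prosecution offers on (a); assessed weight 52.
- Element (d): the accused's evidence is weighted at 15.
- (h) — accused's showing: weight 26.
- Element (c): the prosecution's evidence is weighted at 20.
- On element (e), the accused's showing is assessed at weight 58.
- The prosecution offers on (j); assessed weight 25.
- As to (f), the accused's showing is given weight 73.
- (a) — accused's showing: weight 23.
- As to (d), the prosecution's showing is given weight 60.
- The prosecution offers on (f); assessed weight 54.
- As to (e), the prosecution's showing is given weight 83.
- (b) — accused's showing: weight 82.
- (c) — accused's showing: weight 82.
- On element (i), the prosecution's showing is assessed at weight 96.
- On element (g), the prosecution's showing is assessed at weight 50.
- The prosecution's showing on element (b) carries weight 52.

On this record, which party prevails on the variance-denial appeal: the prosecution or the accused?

— Issue I —
Stage I.1 (prosecution, the preponderance of the evidence, weight is at least 48): (a) 52 (accused's 23 disregarded) ≥ 48 — meets.
  Stage I.1 carried; the burden shifts to the accused.
Stage I.2 (accused, a heightened civil standard, weight is at least 80): (b) 82 (prosecution's 52 disregarded) ≥ 80 — meets; (c) 82 (prosecution's 20 disregarded) ≥ 80 — meets.
  The accused carries the last stage.
All stages carried — the accused prevails on this issue.
— Issue II —
At Stage II.1 the prosecution must meet a more-likely-than-not showing (weight is at least 55): on (d) the weight is 60 (the accused's 15 is given no effect), ≥ 55, so (d) meets the standard.
  Stage II.1 carried; the burden shifts to the accused.
At Stage II.2 the accused must meet a more-likely-than-not showing (weight is at least 55): on (e) the weight is 58 (the prosecution's 83 is given no effect), which does reach 55, so (e) meets the standard.
  Stage II.2 is satisfied; the onus moves to the prosecution.
At Stage II.3 the prosecution must meet a more-likely-than-not showing (weight is at least 55): on (f) the weight is 54 (the accused's 73 is given no effect), < 55, so (f) does not meet the standard.
  Stage II.3 not carried; the prosecution fails its burden.
The accused prevails on this issue.
— Issue III —
Stage III.1 — burden on prosecution; standard: a preponderance (weight is at least 55).
    (g): 50 < 55 [not met]
  Not every element is met, so the prosecution fails to carry Stage III.1.
The accused prevails on this issue.
Per-issue: Issue I → accused; Issue II → accused; Issue III → accused. The prosecution must prevail on a majority of issues; overall, the accused prevails.

accused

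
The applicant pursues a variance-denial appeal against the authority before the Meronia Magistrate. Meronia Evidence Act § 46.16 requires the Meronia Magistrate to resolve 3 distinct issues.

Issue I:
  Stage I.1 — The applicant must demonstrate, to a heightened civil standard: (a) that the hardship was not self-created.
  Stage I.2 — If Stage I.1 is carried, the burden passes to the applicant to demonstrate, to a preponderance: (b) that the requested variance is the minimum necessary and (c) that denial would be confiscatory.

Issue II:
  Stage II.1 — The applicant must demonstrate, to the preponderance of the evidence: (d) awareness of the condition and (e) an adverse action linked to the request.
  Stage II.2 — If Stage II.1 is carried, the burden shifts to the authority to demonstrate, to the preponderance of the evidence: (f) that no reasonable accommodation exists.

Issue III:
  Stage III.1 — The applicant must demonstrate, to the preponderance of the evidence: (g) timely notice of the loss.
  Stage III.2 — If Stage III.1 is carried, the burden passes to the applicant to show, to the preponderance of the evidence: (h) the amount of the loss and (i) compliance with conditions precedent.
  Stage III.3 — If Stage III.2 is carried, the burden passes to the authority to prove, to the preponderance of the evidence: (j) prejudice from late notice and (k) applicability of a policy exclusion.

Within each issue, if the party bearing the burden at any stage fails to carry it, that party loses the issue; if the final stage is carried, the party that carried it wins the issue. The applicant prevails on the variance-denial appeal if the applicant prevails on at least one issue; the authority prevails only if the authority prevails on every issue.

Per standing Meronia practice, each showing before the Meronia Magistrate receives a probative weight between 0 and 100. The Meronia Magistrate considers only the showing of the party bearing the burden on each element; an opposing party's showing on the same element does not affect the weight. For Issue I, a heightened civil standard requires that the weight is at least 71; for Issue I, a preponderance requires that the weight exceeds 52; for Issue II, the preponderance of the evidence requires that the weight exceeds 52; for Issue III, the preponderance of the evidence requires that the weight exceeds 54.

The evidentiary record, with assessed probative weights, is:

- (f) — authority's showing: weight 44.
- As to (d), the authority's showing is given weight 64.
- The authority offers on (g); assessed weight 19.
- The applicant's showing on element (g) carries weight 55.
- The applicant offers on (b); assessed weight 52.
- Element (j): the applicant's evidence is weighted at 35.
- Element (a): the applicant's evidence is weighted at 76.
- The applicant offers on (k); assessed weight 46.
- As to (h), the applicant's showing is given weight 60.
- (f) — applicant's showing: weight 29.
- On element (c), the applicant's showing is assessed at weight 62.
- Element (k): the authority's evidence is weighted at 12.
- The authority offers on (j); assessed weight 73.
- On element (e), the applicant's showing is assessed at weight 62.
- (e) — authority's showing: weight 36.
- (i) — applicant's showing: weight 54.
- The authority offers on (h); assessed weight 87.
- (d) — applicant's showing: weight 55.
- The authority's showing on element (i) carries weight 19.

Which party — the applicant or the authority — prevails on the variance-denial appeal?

— Issue I —
Stage I.1 (applicant, a heightened civil standard, weight is at least 71): (a) 76 ≥ 71 — meets.
  All elements met. The applicant retains the burden for Stage I.2.
Stage I.2 (applicant, a preponderance, weight exceeds 52): (b) 52 ≤ 52 — fails; (c) 62 > 52 — meets.
  Stage I.2 not carried; the applicant fails its burden.
The authority prevails on this issue.
— Issue II —
Stage II.1 (applicant, the preponderance of the evidence, weight exceeds 52): (d) 55 (authority's 64 disregarded) > 52 — meets; (e) 62 (authority's 36 disregarded) > 52 — meets.
  All elements met. The burden passes to the authority.
Stage II.2 (authority, the preponderance of the evidence, weight exceeds 52): (f) 44 (applicant's 29 disregarded) ≤ 52 — fails.
  Not every element is met, so the authority fails to carry Stage II.2.
The analysis ends at Stage II.2; the applicant prevails on this issue.
— Issue III —
Stage III.1 — burden on applicant; standard: the preponderance of the evidence (weight exceeds 54).
    (g): 55 (authority's 19 disregarded) > 54 [met]
  All elements met. The applicant retains the burden for Stage III.2.
Stage III.2 — burden on applicant; standard: the preponderance of the evidence (weight exceeds 54).
    (h): 60 (authority's 87 disregarded) > 54 [met]
    (i): 54 (authority's 19 disregarded) ≤ 54 [not met]
  The applicant does not carry Stage III.2.
The analysis ends at Stage III.2; the authority prevails on this issue.
Per-issue: Issue I → authority; Issue II → applicant; Issue III → authority. The applicant must prevail on at least one issue; overall, the applicant prevails.

applicant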